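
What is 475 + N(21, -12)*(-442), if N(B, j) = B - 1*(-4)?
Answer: -10575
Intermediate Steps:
N(B, j) = 4 + B (N(B, j) = B + 4 = 4 + B)
475 + N(21, -12)*(-442) = 475 + (4 + 21)*(-442) = 475 + 25*(-442) = 475 - 11050 = -10575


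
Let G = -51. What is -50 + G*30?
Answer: -1580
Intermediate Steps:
-50 + G*30 = -50 - 51*30 = -50 - 1530 = -1580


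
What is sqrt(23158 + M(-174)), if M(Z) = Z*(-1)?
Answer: 2*sqrt(5833) ≈ 152.75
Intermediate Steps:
M(Z) = -Z
sqrt(23158 + M(-174)) = sqrt(23158 - 1*(-174)) = sqrt(23158 + 174) = sqrt(23332) = 2*sqrt(5833)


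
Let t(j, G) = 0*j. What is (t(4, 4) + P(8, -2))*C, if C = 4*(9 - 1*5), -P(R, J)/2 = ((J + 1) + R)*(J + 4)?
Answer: -448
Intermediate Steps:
t(j, G) = 0
P(R, J) = -2*(4 + J)*(1 + J + R) (P(R, J) = -2*((J + 1) + R)*(J + 4) = -2*((1 + J) + R)*(4 + J) = -2*(1 + J + R)*(4 + J) = -2*(4 + J)*(1 + J + R))
C = 16 (C = 4*(9 - 5) = 4*4 = 16)
(t(4, 4) + P(8, -2))*C = (0 + (-8 - 10*(-2) - 8*8 - 2*(-2)**2 - 2*(-2)*8))*16 = (0 + (-8 + 20 - 64 - 2*4 + 32))*16 = (0 + (-8 + 20 - 64 - 8 + 32))*16 = (0 - 28)*16 = -28*16 = -448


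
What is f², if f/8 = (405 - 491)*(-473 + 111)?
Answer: 62028891136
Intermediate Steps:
f = 249056 (f = 8*((405 - 491)*(-473 + 111)) = 8*(-86*(-362)) = 8*31132 = 249056)
f² = 249056² = 62028891136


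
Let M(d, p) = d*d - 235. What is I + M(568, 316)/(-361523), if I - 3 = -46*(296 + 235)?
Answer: -8829798618/361523 ≈ -24424.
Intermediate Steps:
M(d, p) = -235 + d² (M(d, p) = d² - 235 = -235 + d²)
I = -24423 (I = 3 - 46*(296 + 235) = 3 - 46*531 = 3 - 24426 = -24423)
I + M(568, 316)/(-361523) = -24423 + (-235 + 568²)/(-361523) = -24423 + (-235 + 322624)*(-1/361523) = -24423 + 322389*(-1/361523) = -24423 - 322389/361523 = -8829798618/361523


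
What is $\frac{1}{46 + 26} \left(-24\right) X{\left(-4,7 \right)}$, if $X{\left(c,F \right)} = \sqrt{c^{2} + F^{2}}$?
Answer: $- \frac{\sqrt{65}}{3} \approx -2.6874$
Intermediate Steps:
$X{\left(c,F \right)} = \sqrt{F^{2} + c^{2}}$
$\frac{1}{46 + 26} \left(-24\right) X{\left(-4,7 \right)} = \frac{1}{46 + 26} \left(-24\right) \sqrt{7^{2} + \left(-4\right)^{2}} = \frac{1}{72} \left(-24\right) \sqrt{49 + 16} = \frac{1}{72} \left(-24\right) \sqrt{65} = - \frac{\sqrt{65}}{3}$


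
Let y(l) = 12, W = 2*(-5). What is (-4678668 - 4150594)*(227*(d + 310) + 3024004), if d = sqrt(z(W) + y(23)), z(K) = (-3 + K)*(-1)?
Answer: -27331059984358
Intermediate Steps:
W = -10
z(K) = 3 - K
d = 5 (d = sqrt((3 - 1*(-10)) + 12) = sqrt((3 + 10) + 12) = sqrt(13 + 12) = sqrt(25) = 5)
(-4678668 - 4150594)*(227*(d + 310) + 3024004) = (-4678668 - 4150594)*(227*(5 + 310) + 3024004) = -8829262*(227*315 + 3024004) = -8829262*(71505 + 3024004) = -8829262*3095509 = -27331059984358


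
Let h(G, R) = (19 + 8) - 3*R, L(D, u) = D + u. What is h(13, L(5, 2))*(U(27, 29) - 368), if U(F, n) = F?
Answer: -2046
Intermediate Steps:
h(G, R) = 27 - 3*R
h(13, L(5, 2))*(U(27, 29) - 368) = (27 - 3*(5 + 2))*(27 - 368) = (27 - 3*7)*(-341) = (27 - 21)*(-341) = 6*(-341) = -2046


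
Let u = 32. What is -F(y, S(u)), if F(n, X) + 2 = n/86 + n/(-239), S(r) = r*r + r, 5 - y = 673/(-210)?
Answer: 2789687/1438780 ≈ 1.9389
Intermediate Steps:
y = 1723/210 (y = 5 - 673/(-210) = 5 - 673*(-1)/210 = 5 - 1*(-673/210) = 5 + 673/210 = 1723/210 ≈ 8.2048)
S(r) = r + r² (S(r) = r² + r = r + r²)
F(n, X) = -2 + 153*n/20554 (F(n, X) = -2 + (n/86 + n/(-239)) = -2 + (n*(1/86) + n*(-1/239)) = -2 + (n/86 - n/239) = -2 + 153*n/20554)
-F(y, S(u)) = -(-2 + (153/20554)*(1723/210)) = -(-2 + 87873/1438780) = -1*(-2789687/1438780) = 2789687/1438780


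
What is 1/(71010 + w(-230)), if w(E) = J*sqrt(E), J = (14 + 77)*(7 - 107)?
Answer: 7101/2408872010 + 91*I*sqrt(230)/240887201 ≈ 2.9479e-6 + 5.7292e-6*I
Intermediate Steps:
J = -9100 (J = 91*(-100) = -9100)
w(E) = -9100*sqrt(E)
1/(71010 + w(-230)) = 1/(71010 - 9100*I*sqrt(230))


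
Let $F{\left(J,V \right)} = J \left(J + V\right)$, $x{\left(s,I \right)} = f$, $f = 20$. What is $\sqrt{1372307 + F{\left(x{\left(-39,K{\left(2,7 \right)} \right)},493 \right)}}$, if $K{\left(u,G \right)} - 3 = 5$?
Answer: $\sqrt{1382567} \approx 1175.8$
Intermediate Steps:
$K{\left(u,G \right)} = 8$ ($K{\left(u,G \right)} = 3 + 5 = 8$)
$x{\left(s,I \right)} = 20$
$\sqrt{1372307 + F{\left(x{\left(-39,K{\left(2,7 \right)} \right)},493 \right)}} = \sqrt{1372307 + 20 \left(20 + 493\right)} = \sqrt{1372307 + 20 \cdot 513} = \sqrt{1372307 + 10260} = \sqrt{1382567}$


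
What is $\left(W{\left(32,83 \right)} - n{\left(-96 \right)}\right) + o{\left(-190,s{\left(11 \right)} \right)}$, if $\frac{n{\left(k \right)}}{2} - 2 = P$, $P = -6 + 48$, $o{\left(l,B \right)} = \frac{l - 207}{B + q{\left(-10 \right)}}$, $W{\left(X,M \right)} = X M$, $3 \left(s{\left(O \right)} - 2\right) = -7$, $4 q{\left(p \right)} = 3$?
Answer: $\frac{8076}{5} \approx 1615.2$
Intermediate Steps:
$q{\left(p \right)} = \frac{3}{4}$ ($q{\left(p \right)} = \frac{1}{4} \cdot 3 = \frac{3}{4}$)
$s{\left(O \right)} = - \frac{1}{3}$ ($s{\left(O \right)} = 2 + \frac{1}{3} \left(-7\right) = 2 - \frac{7}{3} = - \frac{1}{3}$)
$W{\left(X,M \right)} = M X$
$o{\left(l,B \right)} = \frac{-207 + l}{\frac{3}{4} + B}$ ($o{\left(l,B \right)} = \frac{l - 207}{B + \frac{3}{4}} = \frac{-207 + l}{\frac{3}{4} + B}$)
$P = 42$
$n{\left(k \right)} = 88$ ($n{\left(k \right)} = 4 + 2 \cdot 42 = 4 + 84 = 88$)
$\left(W{\left(32,83 \right)} - n{\left(-96 \right)}\right) + o{\left(-190,s{\left(11 \right)} \right)} = \left(83 \cdot 32 - 88\right) + \frac{4 \left(-207 - 190\right)}{3 + 4 \left(- \frac{1}{3}\right)} = \left(2656 - 88\right) + 4 \frac{1}{3 - \frac{4}{3}} \left(-397\right) = 2568 + 4 \frac{1}{\frac{5}{3}} \left(-397\right) = 2568 + 4 \cdot \frac{3}{5} \left(-397\right) = 2568 - \frac{4764}{5} = \frac{8076}{5}$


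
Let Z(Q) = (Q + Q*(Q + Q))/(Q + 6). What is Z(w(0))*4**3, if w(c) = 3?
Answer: 448/3 ≈ 149.33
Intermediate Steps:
Z(Q) = (Q + 2*Q**2)/(6 + Q) (Z(Q) = (Q + Q*(2*Q))/(6 + Q) = (Q + 2*Q**2)/(6 + Q))
Z(w(0))*4**3 = (3*(1 + 2*3)/(6 + 3))*4**3 = (3*(1 + 6)/9)*64 = (3*(1/9)*7)*64 = (7/3)*64 = 448/3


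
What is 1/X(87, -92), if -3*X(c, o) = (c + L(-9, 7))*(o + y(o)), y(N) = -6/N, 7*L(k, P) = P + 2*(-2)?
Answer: 161/431358 ≈ 0.00037324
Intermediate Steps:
L(k, P) = -4/7 + P/7 (L(k, P) = (P + 2*(-2))/7 = (P - 4)/7 = (-4 + P)/7 = -4/7 + P/7)
X(c, o) = -(3/7 + c)*(o - 6/o)/3 (X(c, o) = -(c + (-4/7 + (⅐)*7))*(o - 6/o)/3 = -(c + (-4/7 + 1))*(o - 6/o)/3 = -(c + 3/7)*(o - 6/o)/3 = -(3/7 + c)*(o - 6/o)/3)
1/X(87, -92) = 1/((1/21)*(18 + 42*87 - 1*(-92)²*(3 + 7*87))/(-92)) = 1/((1/21)*(-1/92)*(18 + 3654 - 1*8464*(3 + 609))) = 1/((1/21)*(-1/92)*(18 + 3654 - 1*8464*612)) = 1/((1/21)*(-1/92)*(18 + 3654 - 5179968)) = 1/((1/21)*(-1/92)*(-5176296)) = 1/(431358/161) = 161/431358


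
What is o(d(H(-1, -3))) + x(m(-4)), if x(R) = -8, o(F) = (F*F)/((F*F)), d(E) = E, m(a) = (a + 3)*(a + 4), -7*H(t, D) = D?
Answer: -7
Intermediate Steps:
H(t, D) = -D/7
m(a) = (3 + a)*(4 + a)
o(F) = 1 (o(F) = F**2/(F**2) = F**2/F**2 = 1)
o(d(H(-1, -3))) + x(m(-4)) = 1 - 8 = -7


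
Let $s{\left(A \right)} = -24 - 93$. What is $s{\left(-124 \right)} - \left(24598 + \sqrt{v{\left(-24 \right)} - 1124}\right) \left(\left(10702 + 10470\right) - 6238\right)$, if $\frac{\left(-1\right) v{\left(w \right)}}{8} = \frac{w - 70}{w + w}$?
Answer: $-367346649 - 4978 i \sqrt{10257} \approx -3.6735 \cdot 10^{8} - 5.0416 \cdot 10^{5} i$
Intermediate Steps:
$v{\left(w \right)} = - \frac{4 \left(-70 + w\right)}{w}$ ($v{\left(w \right)} = - 8 \frac{w - 70}{w + w} = - 8 \frac{-70 + w}{2 w} = - \frac{4 \left(-70 + w\right)}{w}$)
$s{\left(A \right)} = -117$ ($s{\left(A \right)} = -24 - 93 = -117$)
$s{\left(-124 \right)} - \left(24598 + \sqrt{v{\left(-24 \right)} - 1124}\right) \left(\left(10702 + 10470\right) - 6238\right) = -117 - \left(24598 + \sqrt{\left(-4 + \frac{280}{-24}\right) - 1124}\right) \left(\left(10702 + 10470\right) - 6238\right) = -117 - \left(24598 + \sqrt{\left(-4 + 280 \left(- \frac{1}{24}\right)\right) - 1124}\right) \left(21172 - 6238\right) = -117 - \left(24598 + \sqrt{\left(-4 - \frac{35}{3}\right) - 1124}\right) 14934 = -117 - \left(24598 + \sqrt{- \frac{47}{3} - 1124}\right) 14934 = -117 - \left(24598 + \sqrt{- \frac{3419}{3}}\right) 14934 = -117 - \left(24598 + \frac{i \sqrt{10257}}{3}\right) 14934 = -117 - \left(367346532 + 4978 i \sqrt{10257}\right) = -367346649 - 4978 i \sqrt{10257}$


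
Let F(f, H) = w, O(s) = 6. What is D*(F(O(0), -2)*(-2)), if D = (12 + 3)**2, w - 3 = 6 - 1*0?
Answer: -4050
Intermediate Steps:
w = 9 (w = 3 + (6 - 1*0) = 3 + (6 + 0) = 3 + 6 = 9)
F(f, H) = 9
D = 225 (D = 15**2 = 225)
D*(F(O(0), -2)*(-2)) = 225*(9*(-2)) = 225*(-18) = -4050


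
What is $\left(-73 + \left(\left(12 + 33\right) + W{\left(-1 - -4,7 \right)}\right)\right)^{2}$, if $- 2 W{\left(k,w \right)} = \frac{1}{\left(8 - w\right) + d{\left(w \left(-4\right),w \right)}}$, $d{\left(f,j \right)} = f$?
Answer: $\frac{2283121}{2916} \approx 782.96$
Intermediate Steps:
$W{\left(k,w \right)} = - \frac{1}{2 \left(8 - 5 w\right)}$ ($W{\left(k,w \right)} = - \frac{1}{2 \left(\left(8 - w\right) + w \left(-4\right)\right)} = - \frac{1}{2 \left(\left(8 - w\right) - 4 w\right)} = - \frac{1}{2 \left(8 - 5 w\right)}$)
$\left(-73 + \left(\left(12 + 33\right) + W{\left(-1 - -4,7 \right)}\right)\right)^{2} = \left(-73 + \left(\left(12 + 33\right) + \frac{1}{2 \left(-8 + 5 \cdot 7\right)}\right)\right)^{2} = \left(-73 + \left(45 + \frac{1}{2 \left(-8 + 35\right)}\right)\right)^{2} = \left(-73 + \left(45 + \frac{1}{2 \cdot 27}\right)\right)^{2} = \left(-73 + \left(45 + \frac{1}{2} \cdot \frac{1}{27}\right)\right)^{2} = \left(-73 + \left(45 + \frac{1}{54}\right)\right)^{2} = \left(-73 + \frac{2431}{54}\right)^{2} = \left(- \frac{1511}{54}\right)^{2} = \frac{2283121}{2916}$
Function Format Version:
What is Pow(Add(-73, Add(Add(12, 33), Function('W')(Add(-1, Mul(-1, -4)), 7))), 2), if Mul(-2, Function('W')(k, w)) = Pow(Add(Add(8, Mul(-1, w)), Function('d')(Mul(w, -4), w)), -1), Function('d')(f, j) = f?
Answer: Rational(2283121, 2916) ≈ 782.96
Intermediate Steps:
Function('W')(k, w) = Mul(Rational(-1, 2), Pow(Add(8, Mul(-5, w)), -1)) (Function('W')(k, w) = Mul(Rational(-1, 2), Pow(Add(Add(8, Mul(-1, w)), Mul(w, -4)), -1)) = Mul(Rational(-1, 2), Pow(Add(Add(8, Mul(-1, w)), Mul(-4, w)), -1)) = Mul(Rational(-1, 2), Pow(Add(8, Mul(-5, w)), -1)))
Pow(Add(-73, Add(Add(12, 33), Function('W')(Add(-1, Mul(-1, -4)), 7))), 2) = Pow(Add(-73, Add(Add(12, 33), Mul(Rational(1, 2), Pow(Add(-8, Mul(5, 7)), -1)))), 2) = Pow(Add(-73, Add(45, Mul(Rational(1, 2), Pow(Add(-8, 35), -1)))), 2) = Pow(Add(-73, Add(45, Mul(Rational(1, 2), Pow(27, -1)))), 2) = Pow(Add(-73, Add(45, Mul(Rational(1, 2), Rational(1, 27)))), 2) = Pow(Add(-73, Add(45, Rational(1, 54))), 2) = Pow(Add(-73, Rational(2431, 54)), 2) = Pow(Rational(-1511, 54), 2) = Rational(2283121, 2916)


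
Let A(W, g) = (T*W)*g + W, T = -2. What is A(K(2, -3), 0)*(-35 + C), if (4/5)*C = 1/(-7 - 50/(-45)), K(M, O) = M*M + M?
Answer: -22395/106 ≈ -211.27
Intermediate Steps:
K(M, O) = M + M² (K(M, O) = M² + M = M + M²)
C = -45/212 (C = 5/(4*(-7 - 50/(-45))) = 5/(4*(-7 - 50*(-1/45))) = 5/(4*(-7 + 10/9)) = 5/(4*(-53/9)) = (5/4)*(-9/53) = -45/212 ≈ -0.21226)
A(W, g) = W - 2*W*g (A(W, g) = (-2*W)*g + W = -2*W*g + W = W - 2*W*g)
A(K(2, -3), 0)*(-35 + C) = ((2*(1 + 2))*(1 - 2*0))*(-35 - 45/212) = ((2*3)*(1 + 0))*(-7465/212) = (6*1)*(-7465/212) = 6*(-7465/212) = -22395/106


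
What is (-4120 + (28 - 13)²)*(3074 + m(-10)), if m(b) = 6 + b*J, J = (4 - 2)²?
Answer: -11840800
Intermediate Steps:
J = 4 (J = 2² = 4)
m(b) = 6 + 4*b (m(b) = 6 + b*4 = 6 + 4*b)
(-4120 + (28 - 13)²)*(3074 + m(-10)) = (-4120 + (28 - 13)²)*(3074 + (6 + 4*(-10))) = (-4120 + 15²)*(3074 + (6 - 40)) = (-4120 + 225)*(3074 - 34) = -3895*3040 = -11840800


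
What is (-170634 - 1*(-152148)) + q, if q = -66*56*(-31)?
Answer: 96090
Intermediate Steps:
q = 114576 (q = -3696*(-31) = 114576)
(-170634 - 1*(-152148)) + q = (-170634 - 1*(-152148)) + 114576 = (-170634 + 152148) + 114576 = -18486 + 114576 = 96090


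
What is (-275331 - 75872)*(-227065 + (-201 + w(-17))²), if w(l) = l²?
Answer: 77026193163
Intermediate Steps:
(-275331 - 75872)*(-227065 + (-201 + w(-17))²) = (-275331 - 75872)*(-227065 + (-201 + (-17)²)²) = -351203*(-227065 + (-201 + 289)²) = -351203*(-227065 + 88²) = -351203*(-227065 + 7744) = -351203*(-219321) = 77026193163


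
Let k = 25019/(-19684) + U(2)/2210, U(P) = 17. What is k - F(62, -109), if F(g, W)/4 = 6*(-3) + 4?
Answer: 70033367/1279460 ≈ 54.737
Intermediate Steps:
F(g, W) = -56 (F(g, W) = 4*(6*(-3) + 4) = 4*(-18 + 4) = 4*(-14) = -56)
k = -1616393/1279460 (k = 25019/(-19684) + 17/2210 = 25019*(-1/19684) + 17*(1/2210) = -25019/19684 + 1/130 = -1616393/1279460 ≈ -1.2633)
k - F(62, -109) = -1616393/1279460 - 1*(-56) = -1616393/1279460 + 56 = 70033367/1279460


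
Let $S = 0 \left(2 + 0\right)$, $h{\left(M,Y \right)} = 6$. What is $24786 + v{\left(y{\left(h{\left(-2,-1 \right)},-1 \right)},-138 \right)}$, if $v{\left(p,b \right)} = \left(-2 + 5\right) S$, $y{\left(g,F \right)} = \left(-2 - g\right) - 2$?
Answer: $24786$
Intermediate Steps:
$y{\left(g,F \right)} = -4 - g$ ($y{\left(g,F \right)} = \left(-2 - g\right) - 2 = -4 - g$)
$S = 0$ ($S = 0 \cdot 2 = 0$)
$v{\left(p,b \right)} = 0$ ($v{\left(p,b \right)} = \left(-2 + 5\right) 0 = 3 \cdot 0 = 0$)
$24786 + v{\left(y{\left(h{\left(-2,-1 \right)},-1 \right)},-138 \right)} = 24786 + 0 = 24786$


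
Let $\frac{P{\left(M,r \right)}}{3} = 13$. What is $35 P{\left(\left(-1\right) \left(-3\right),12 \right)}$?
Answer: $1365$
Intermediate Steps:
$P{\left(M,r \right)} = 39$ ($P{\left(M,r \right)} = 3 \cdot 13 = 39$)
$35 P{\left(\left(-1\right) \left(-3\right),12 \right)} = 35 \cdot 39 = 1365$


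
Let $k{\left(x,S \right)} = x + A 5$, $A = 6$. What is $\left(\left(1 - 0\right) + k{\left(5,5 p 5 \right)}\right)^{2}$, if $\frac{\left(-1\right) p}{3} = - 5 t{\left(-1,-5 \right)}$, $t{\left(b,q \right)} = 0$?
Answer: $1296$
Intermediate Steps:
$p = 0$ ($p = - 3 \left(\left(-5\right) 0\right) = \left(-3\right) 0 = 0$)
$k{\left(x,S \right)} = 30 + x$ ($k{\left(x,S \right)} = x + 6 \cdot 5 = x + 30 = 30 + x$)
$\left(\left(1 - 0\right) + k{\left(5,5 p 5 \right)}\right)^{2} = \left(\left(1 - 0\right) + \left(30 + 5\right)\right)^{2} = \left(\left(1 + 0\right) + 35\right)^{2} = \left(1 + 35\right)^{2} = 36^{2} = 1296$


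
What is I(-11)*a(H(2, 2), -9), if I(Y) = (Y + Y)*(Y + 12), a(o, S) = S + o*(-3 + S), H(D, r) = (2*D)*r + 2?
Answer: 2838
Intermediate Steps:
H(D, r) = 2 + 2*D*r (H(D, r) = 2*D*r + 2 = 2 + 2*D*r)
I(Y) = 2*Y*(12 + Y) (I(Y) = (2*Y)*(12 + Y) = 2*Y*(12 + Y))
I(-11)*a(H(2, 2), -9) = (2*(-11)*(12 - 11))*(-9 - 3*(2 + 2*2*2) - 9*(2 + 2*2*2)) = (2*(-11)*1)*(-9 - 3*(2 + 8) - 9*(2 + 8)) = -22*(-9 - 3*10 - 9*10) = -22*(-9 - 30 - 90) = -22*(-129) = 2838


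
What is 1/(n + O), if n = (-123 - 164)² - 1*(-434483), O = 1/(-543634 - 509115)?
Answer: 1052749/544115426147 ≈ 1.9348e-6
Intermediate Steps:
O = -1/1052749 (O = 1/(-1052749) = -1/1052749 ≈ -9.4989e-7)
n = 516852 (n = (-287)² + 434483 = 82369 + 434483 = 516852)
1/(n + O) = 1/(516852 - 1/1052749) = 1/(544115426147/1052749) = 1052749/544115426147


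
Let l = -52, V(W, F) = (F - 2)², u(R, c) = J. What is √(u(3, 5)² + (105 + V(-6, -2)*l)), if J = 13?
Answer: 3*I*√62 ≈ 23.622*I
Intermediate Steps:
u(R, c) = 13
V(W, F) = (-2 + F)²
√(u(3, 5)² + (105 + V(-6, -2)*l)) = √(13² + (105 + (-2 - 2)²*(-52))) = √(169 + (105 + (-4)²*(-52))) = √(169 + (105 + 16*(-52))) = √(169 + (105 - 832)) = √(169 - 727) = √(-558) = 3*I*√62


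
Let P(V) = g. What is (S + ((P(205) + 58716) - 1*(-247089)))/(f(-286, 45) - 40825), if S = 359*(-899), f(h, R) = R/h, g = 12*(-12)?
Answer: 976976/2335199 ≈ 0.41837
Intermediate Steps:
g = -144
P(V) = -144
S = -322741
(S + ((P(205) + 58716) - 1*(-247089)))/(f(-286, 45) - 40825) = (-322741 + ((-144 + 58716) - 1*(-247089)))/(45/(-286) - 40825) = (-322741 + (58572 + 247089))/(45*(-1/286) - 40825) = (-322741 + 305661)/(-45/286 - 40825) = -17080/(-11675995/286) = -17080*(-286/11675995) = 976976/2335199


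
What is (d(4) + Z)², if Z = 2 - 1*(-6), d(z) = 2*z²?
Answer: 1600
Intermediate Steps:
Z = 8 (Z = 2 + 6 = 8)
(d(4) + Z)² = (2*4² + 8)² = (2*16 + 8)² = (32 + 8)² = 40² = 1600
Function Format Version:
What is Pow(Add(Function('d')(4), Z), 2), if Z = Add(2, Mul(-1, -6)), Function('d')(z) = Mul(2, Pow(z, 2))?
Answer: 1600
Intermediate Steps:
Z = 8 (Z = Add(2, 6) = 8)
Pow(Add(Function('d')(4), Z), 2) = Pow(Add(Mul(2, Pow(4, 2)), 8), 2) = Pow(Add(Mul(2, 16), 8), 2) = Pow(Add(32, 8), 2) = Pow(40, 2) = 1600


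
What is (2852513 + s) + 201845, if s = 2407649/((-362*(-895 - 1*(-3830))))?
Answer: 3245161336611/1062470 ≈ 3.0544e+6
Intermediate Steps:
s = -2407649/1062470 (s = 2407649/((-362*(-895 + 3830))) = 2407649/((-362*2935)) = 2407649/(-1062470) = 2407649*(-1/1062470) = -2407649/1062470 ≈ -2.2661)
(2852513 + s) + 201845 = (2852513 - 2407649/1062470) + 201845 = 3030707079461/1062470 + 201845 = 3245161336611/1062470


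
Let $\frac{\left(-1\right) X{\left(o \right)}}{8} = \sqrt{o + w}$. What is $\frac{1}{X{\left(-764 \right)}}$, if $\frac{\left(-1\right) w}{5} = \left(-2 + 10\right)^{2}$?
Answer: $\frac{i \sqrt{271}}{4336} \approx 0.0037966 i$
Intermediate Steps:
$w = -320$ ($w = - 5 \left(-2 + 10\right)^{2} = - 5 \cdot 8^{2} = \left(-5\right) 64 = -320$)
$X{\left(o \right)} = - 8 \sqrt{-320 + o}$ ($X{\left(o \right)} = - 8 \sqrt{o - 320} = - 8 \sqrt{-320 + o}$)
$\frac{1}{X{\left(-764 \right)}} = \frac{1}{\left(-8\right) \sqrt{-320 - 764}} = \frac{1}{\left(-8\right) \sqrt{-1084}} = \frac{1}{\left(-8\right) 2 i \sqrt{271}} = \frac{1}{\left(-16\right) i \sqrt{271}} = \frac{i \sqrt{271}}{4336}$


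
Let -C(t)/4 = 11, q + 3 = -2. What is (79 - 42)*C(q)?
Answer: -1628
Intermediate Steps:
q = -5 (q = -3 - 2 = -5)
C(t) = -44 (C(t) = -4*11 = -44)
(79 - 42)*C(q) = (79 - 42)*(-44) = 37*(-44) = -1628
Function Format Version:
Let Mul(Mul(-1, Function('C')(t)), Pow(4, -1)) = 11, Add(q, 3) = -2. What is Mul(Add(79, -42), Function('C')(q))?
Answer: -1628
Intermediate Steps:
q = -5 (q = Add(-3, -2) = -5)
Function('C')(t) = -44 (Function('C')(t) = Mul(-4, 11) = -44)
Mul(Add(79, -42), Function('C')(q)) = Mul(Add(79, -42), -44) = Mul(37, -44) = -1628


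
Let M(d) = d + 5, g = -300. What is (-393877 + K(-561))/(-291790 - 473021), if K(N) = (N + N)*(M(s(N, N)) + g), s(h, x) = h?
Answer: -566555/764811 ≈ -0.74078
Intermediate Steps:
M(d) = 5 + d
K(N) = 2*N*(-295 + N) (K(N) = (N + N)*((5 + N) - 300) = (2*N)*(-295 + N) = 2*N*(-295 + N))
(-393877 + K(-561))/(-291790 - 473021) = (-393877 + 2*(-561)*(-295 - 561))/(-291790 - 473021) = (-393877 + 2*(-561)*(-856))/(-764811) = (-393877 + 960432)*(-1/764811) = 566555*(-1/764811) = -566555/764811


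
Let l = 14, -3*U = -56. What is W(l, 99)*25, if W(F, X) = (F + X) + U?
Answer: 9875/3 ≈ 3291.7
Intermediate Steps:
U = 56/3 (U = -⅓*(-56) = 56/3 ≈ 18.667)
W(F, X) = 56/3 + F + X (W(F, X) = (F + X) + 56/3 = 56/3 + F + X)
W(l, 99)*25 = (56/3 + 14 + 99)*25 = (395/3)*25 = 9875/3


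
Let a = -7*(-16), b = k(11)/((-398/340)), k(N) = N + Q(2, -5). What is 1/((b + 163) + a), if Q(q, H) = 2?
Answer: 199/52515 ≈ 0.0037894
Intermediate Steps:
k(N) = 2 + N (k(N) = N + 2 = 2 + N)
b = -2210/199 (b = (2 + 11)/((-398/340)) = 13/((-398*1/340)) = 13/(-199/170) = 13*(-170/199) = -2210/199 ≈ -11.106)
a = 112
1/((b + 163) + a) = 1/((-2210/199 + 163) + 112) = 1/(30227/199 + 112) = 1/(52515/199) = 199/52515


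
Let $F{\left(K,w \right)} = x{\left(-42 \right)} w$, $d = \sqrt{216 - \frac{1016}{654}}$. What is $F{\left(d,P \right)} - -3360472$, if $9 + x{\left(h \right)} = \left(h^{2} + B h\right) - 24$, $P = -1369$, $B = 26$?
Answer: $2485681$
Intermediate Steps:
$d = \frac{2 \sqrt{5732637}}{327}$ ($d = \sqrt{216 - \frac{508}{327}} = \sqrt{\frac{70124}{327}} = \frac{2 \sqrt{5732637}}{327} \approx 14.644$)
$x{\left(h \right)} = -33 + h^{2} + 26 h$ ($x{\left(h \right)} = -9 - \left(24 - h^{2} - 26 h\right) = -9 + \left(-24 + h^{2} + 26 h\right) = -33 + h^{2} + 26 h$)
$F{\left(K,w \right)} = 639 w$ ($F{\left(K,w \right)} = \left(-33 + \left(-42\right)^{2} + 26 \left(-42\right)\right) w = \left(-33 + 1764 - 1092\right) w = 639 w$)
$F{\left(d,P \right)} - -3360472 = 639 \left(-1369\right) - -3360472 = -874791 + 3360472 = 2485681$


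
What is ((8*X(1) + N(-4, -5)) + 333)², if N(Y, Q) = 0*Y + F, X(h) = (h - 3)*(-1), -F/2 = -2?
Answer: 124609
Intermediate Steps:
F = 4 (F = -2*(-2) = 4)
X(h) = 3 - h (X(h) = (-3 + h)*(-1) = 3 - h)
N(Y, Q) = 4 (N(Y, Q) = 0*Y + 4 = 0 + 4 = 4)
((8*X(1) + N(-4, -5)) + 333)² = ((8*(3 - 1*1) + 4) + 333)² = ((8*(3 - 1) + 4) + 333)² = ((8*2 + 4) + 333)² = ((16 + 4) + 333)² = (20 + 333)² = 353² = 124609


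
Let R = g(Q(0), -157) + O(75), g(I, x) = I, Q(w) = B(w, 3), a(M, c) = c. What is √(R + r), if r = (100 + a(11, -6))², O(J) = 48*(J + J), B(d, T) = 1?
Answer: √16037 ≈ 126.64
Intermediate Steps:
O(J) = 96*J (O(J) = 48*(2*J) = 96*J)
Q(w) = 1
r = 8836 (r = (100 - 6)² = 94² = 8836)
R = 7201 (R = 1 + 96*75 = 1 + 7200 = 7201)
√(R + r) = √(7201 + 8836) = √16037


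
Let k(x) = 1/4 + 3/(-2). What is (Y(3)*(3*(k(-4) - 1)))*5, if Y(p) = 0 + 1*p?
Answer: -405/4 ≈ -101.25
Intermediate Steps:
k(x) = -5/4 (k(x) = 1*(1/4) + 3*(-1/2) = 1/4 - 3/2 = -5/4)
Y(p) = p (Y(p) = 0 + p = p)
(Y(3)*(3*(k(-4) - 1)))*5 = (3*(3*(-5/4 - 1)))*5 = (3*(3*(-9/4)))*5 = (3*(-27/4))*5 = -81/4*5 = -405/4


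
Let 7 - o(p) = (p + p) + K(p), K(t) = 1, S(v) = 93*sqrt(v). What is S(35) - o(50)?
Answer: 94 + 93*sqrt(35) ≈ 644.20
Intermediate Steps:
o(p) = 6 - 2*p (o(p) = 7 - ((p + p) + 1) = 7 - (2*p + 1) = 7 - (1 + 2*p) = 7 + (-1 - 2*p) = 6 - 2*p)
S(35) - o(50) = 93*sqrt(35) - (6 - 2*50) = 93*sqrt(35) - (6 - 100) = 93*sqrt(35) - 1*(-94) = 93*sqrt(35) + 94 = 94 + 93*sqrt(35)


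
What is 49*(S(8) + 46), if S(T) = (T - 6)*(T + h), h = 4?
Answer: 3430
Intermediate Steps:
S(T) = (-6 + T)*(4 + T) (S(T) = (T - 6)*(T + 4) = (-6 + T)*(4 + T))
49*(S(8) + 46) = 49*((-24 + 8² - 2*8) + 46) = 49*((-24 + 64 - 16) + 46) = 49*(24 + 46) = 49*70 = 3430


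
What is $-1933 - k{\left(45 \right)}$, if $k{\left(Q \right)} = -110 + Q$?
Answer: $-1868$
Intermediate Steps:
$-1933 - k{\left(45 \right)} = -1933 - \left(-110 + 45\right) = -1933 - -65 = -1933 + 65 = -1868$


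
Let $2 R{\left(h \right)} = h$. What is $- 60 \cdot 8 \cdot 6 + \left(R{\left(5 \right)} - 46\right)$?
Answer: $- \frac{5847}{2} \approx -2923.5$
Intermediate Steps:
$R{\left(h \right)} = \frac{h}{2}$
$- 60 \cdot 8 \cdot 6 + \left(R{\left(5 \right)} - 46\right) = - 60 \cdot 8 \cdot 6 + \left(\frac{1}{2} \cdot 5 - 46\right) = \left(-60\right) 48 + \left(\frac{5}{2} - 46\right) = -2880 - \frac{87}{2} = - \frac{5847}{2}$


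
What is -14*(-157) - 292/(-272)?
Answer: 149537/68 ≈ 2199.1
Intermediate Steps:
-14*(-157) - 292/(-272) = 2198 - 292*(-1/272) = 2198 + 73/68 = 149537/68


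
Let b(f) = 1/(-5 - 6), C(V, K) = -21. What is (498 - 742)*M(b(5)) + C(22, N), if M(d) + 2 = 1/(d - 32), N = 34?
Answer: 167535/353 ≈ 474.60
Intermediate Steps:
b(f) = -1/11 (b(f) = 1/(-11) = -1/11)
M(d) = -2 + 1/(-32 + d) (M(d) = -2 + 1/(d - 32) = -2 + 1/(-32 + d))
(498 - 742)*M(b(5)) + C(22, N) = (498 - 742)*((65 - 2*(-1/11))/(-32 - 1/11)) - 21 = -244*(65 + 2/11)/(-353/11) - 21 = -(-2684)*717/(353*11) - 21 = -244*(-717/353) - 21 = 174948/353 - 21 = 167535/353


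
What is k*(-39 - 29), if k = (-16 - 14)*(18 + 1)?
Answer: 38760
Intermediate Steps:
k = -570 (k = -30*19 = -570)
k*(-39 - 29) = -570*(-39 - 29) = -570*(-68) = 38760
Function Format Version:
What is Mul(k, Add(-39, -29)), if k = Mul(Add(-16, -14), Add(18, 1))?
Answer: 38760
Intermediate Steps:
k = -570 (k = Mul(-30, 19) = -570)
Mul(k, Add(-39, -29)) = Mul(-570, Add(-39, -29)) = Mul(-570, -68) = 38760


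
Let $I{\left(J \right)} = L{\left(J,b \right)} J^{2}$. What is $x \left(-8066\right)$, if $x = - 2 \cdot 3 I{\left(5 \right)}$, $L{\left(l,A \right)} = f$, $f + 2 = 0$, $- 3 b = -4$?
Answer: $-2419800$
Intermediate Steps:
$b = \frac{4}{3}$ ($b = \left(- \frac{1}{3}\right) \left(-4\right) = \frac{4}{3} \approx 1.3333$)
$f = -2$ ($f = -2 + 0 = -2$)
$L{\left(l,A \right)} = -2$
$I{\left(J \right)} = - 2 J^{2}$
$x = 300$ ($x = - 2 \cdot 3 \left(- 2 \cdot 5^{2}\right) = - 2 \cdot 3 \left(\left(-2\right) 25\right) = - 2 \cdot 3 \left(-50\right) = \left(-2\right) \left(-150\right) = 300$)
$x \left(-8066\right) = 300 \left(-8066\right) = -2419800$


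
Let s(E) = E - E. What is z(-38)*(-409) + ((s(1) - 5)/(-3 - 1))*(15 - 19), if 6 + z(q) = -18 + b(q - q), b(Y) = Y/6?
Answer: 9811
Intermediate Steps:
s(E) = 0
b(Y) = Y/6 (b(Y) = Y*(⅙) = Y/6)
z(q) = -24 (z(q) = -6 + (-18 + (q - q)/6) = -6 + (-18 + (⅙)*0) = -6 + (-18 + 0) = -6 - 18 = -24)
z(-38)*(-409) + ((s(1) - 5)/(-3 - 1))*(15 - 19) = -24*(-409) + ((0 - 5)/(-3 - 1))*(15 - 19) = 9816 - 5/(-4)*(-4) = 9816 - 5*(-¼)*(-4) = 9816 + (5/4)*(-4) = 9816 - 5 = 9811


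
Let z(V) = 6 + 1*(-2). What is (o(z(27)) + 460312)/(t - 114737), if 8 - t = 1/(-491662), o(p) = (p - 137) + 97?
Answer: -9839139944/2452516939 ≈ -4.0119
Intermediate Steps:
z(V) = 4 (z(V) = 6 - 2 = 4)
o(p) = -40 + p (o(p) = (-137 + p) + 97 = -40 + p)
t = 3933297/491662 (t = 8 - 1/(-491662) = 8 - 1*(-1/491662) = 8 + 1/491662 = 3933297/491662 ≈ 8.0000)
(o(z(27)) + 460312)/(t - 114737) = ((-40 + 4) + 460312)/(3933297/491662 - 114737) = (-36 + 460312)/(-56407889597/491662) = 460276*(-491662/56407889597) = -9839139944/2452516939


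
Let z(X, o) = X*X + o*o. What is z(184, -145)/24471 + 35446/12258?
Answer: 85562798/16664751 ≈ 5.1344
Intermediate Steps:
z(X, o) = X**2 + o**2
z(184, -145)/24471 + 35446/12258 = (184**2 + (-145)**2)/24471 + 35446/12258 = (33856 + 21025)*(1/24471) + 35446*(1/12258) = 54881*(1/24471) + 17723/6129 = 54881/24471 + 17723/6129 = 85562798/16664751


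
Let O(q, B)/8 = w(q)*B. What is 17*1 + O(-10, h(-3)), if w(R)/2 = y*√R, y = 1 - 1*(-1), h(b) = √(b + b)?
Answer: 17 - 64*√15 ≈ -230.87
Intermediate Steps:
h(b) = √2*√b (h(b) = √(2*b) = √2*√b)
y = 2 (y = 1 + 1 = 2)
w(R) = 4*√R (w(R) = 2*(2*√R) = 4*√R)
O(q, B) = 32*B*√q (O(q, B) = 8*((4*√q)*B) = 8*(4*B*√q) = 32*B*√q)
17*1 + O(-10, h(-3)) = 17*1 + 32*(√2*√(-3))*√(-10) = 17 + 32*(√2*(I*√3))*(I*√10) = 17 + 32*(I*√6)*(I*√10) = 17 - 64*√15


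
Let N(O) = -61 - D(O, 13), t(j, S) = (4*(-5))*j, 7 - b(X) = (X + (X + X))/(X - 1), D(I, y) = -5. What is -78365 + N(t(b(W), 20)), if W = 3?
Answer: -78421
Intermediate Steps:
b(X) = 7 - 3*X/(-1 + X) (b(X) = 7 - (X + (X + X))/(X - 1) = 7 - (X + 2*X)/(-1 + X) = 7 - 3*X/(-1 + X))
t(j, S) = -20*j
N(O) = -56 (N(O) = -61 - 1*(-5) = -61 + 5 = -56)
-78365 + N(t(b(W), 20)) = -78365 - 56 = -78421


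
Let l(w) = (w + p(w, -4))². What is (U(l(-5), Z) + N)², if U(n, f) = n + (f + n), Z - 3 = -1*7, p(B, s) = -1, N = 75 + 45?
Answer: 35344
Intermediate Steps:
N = 120
Z = -4 (Z = 3 - 1*7 = 3 - 7 = -4)
l(w) = (-1 + w)² (l(w) = (w - 1)² = (-1 + w)²)
U(n, f) = f + 2*n
(U(l(-5), Z) + N)² = ((-4 + 2*(-1 - 5)²) + 120)² = ((-4 + 2*(-6)²) + 120)² = ((-4 + 2*36) + 120)² = ((-4 + 72) + 120)² = (68 + 120)² = 188² = 35344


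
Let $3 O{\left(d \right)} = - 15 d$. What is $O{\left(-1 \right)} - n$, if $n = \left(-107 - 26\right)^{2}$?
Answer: $-17684$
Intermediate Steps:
$O{\left(d \right)} = - 5 d$ ($O{\left(d \right)} = \frac{\left(-15\right) d}{3} = - 5 d$)
$n = 17689$ ($n = \left(-133\right)^{2} = 17689$)
$O{\left(-1 \right)} - n = \left(-5\right) \left(-1\right) - 17689 = 5 - 17689 = -17684$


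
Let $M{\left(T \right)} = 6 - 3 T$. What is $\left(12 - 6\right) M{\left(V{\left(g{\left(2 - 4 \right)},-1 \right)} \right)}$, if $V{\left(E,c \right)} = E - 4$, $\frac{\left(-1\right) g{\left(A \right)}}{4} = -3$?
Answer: $-108$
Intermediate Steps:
$g{\left(A \right)} = 12$ ($g{\left(A \right)} = \left(-4\right) \left(-3\right) = 12$)
$V{\left(E,c \right)} = -4 + E$
$\left(12 - 6\right) M{\left(V{\left(g{\left(2 - 4 \right)},-1 \right)} \right)} = \left(12 - 6\right) \left(6 - 3 \left(-4 + 12\right)\right) = 6 \left(6 - 24\right) = 6 \left(-18\right) = -108$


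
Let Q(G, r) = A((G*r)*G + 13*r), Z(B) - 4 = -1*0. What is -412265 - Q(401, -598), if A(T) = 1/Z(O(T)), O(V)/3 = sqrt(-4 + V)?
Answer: -1649061/4 ≈ -4.1227e+5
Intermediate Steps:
O(V) = 3*sqrt(-4 + V)
Z(B) = 4 (Z(B) = 4 - 1*0 = 4 + 0 = 4)
A(T) = 1/4
Q(G, r) = 1/4
-412265 - Q(401, -598) = -412265 - 1*1/4 = -412265 - 1/4 = -1649061/4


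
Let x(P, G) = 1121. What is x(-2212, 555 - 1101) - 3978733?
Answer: -3977612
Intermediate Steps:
x(-2212, 555 - 1101) - 3978733 = 1121 - 3978733 = -3977612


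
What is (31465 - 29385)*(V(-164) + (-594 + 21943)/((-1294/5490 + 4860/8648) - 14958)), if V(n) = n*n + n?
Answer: 4935528823912082240/88769156659 ≈ 5.5600e+7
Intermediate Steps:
V(n) = n + n² (V(n) = n² + n = n + n²)
(31465 - 29385)*(V(-164) + (-594 + 21943)/((-1294/5490 + 4860/8648) - 14958)) = (31465 - 29385)*(-164*(1 - 164) + (-594 + 21943)/((-1294/5490 + 4860/8648) - 14958)) = 2080*(-164*(-163) + 21349/((-1294*1/5490 + 4860*(1/8648)) - 14958)) = 2080*(26732 + 21349/((-647/2745 + 1215/2162) - 14958)) = 2080*(26732 + 21349/(1936361/5934690 - 14958)) = 2080*(26732 + 21349/(-88769156659/5934690)) = 2080*(26732 + 21349*(-5934690/88769156659)) = 2080*(26732 - 126699696810/88769156659) = 2080*(2372850396111578/88769156659) = 4935528823912082240/88769156659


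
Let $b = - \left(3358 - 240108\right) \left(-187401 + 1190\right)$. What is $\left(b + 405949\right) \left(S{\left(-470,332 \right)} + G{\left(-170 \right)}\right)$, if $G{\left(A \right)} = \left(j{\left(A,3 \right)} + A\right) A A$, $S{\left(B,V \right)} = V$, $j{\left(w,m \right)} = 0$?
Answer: $216575206066777068$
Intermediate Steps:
$b = -44085454250$ ($b = - \left(-236750\right) \left(-186211\right) = \left(-1\right) 44085454250 = -44085454250$)
$G{\left(A \right)} = A^{3}$ ($G{\left(A \right)} = \left(0 + A\right) A A = A A^{2} = A^{3}$)
$\left(b + 405949\right) \left(S{\left(-470,332 \right)} + G{\left(-170 \right)}\right) = \left(-44085454250 + 405949\right) \left(332 + \left(-170\right)^{3}\right) = - 44085048301 \left(332 - 4913000\right) = \left(-44085048301\right) \left(-4912668\right) = 216575206066777068$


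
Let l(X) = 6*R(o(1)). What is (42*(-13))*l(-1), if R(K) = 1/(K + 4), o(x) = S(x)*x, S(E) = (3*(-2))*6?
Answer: 819/8 ≈ 102.38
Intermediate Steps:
S(E) = -36 (S(E) = -6*6 = -36)
o(x) = -36*x
R(K) = 1/(4 + K)
l(X) = -3/16 (l(X) = 6/(4 - 36*1) = 6/(4 - 36) = 6/(-32) = 6*(-1/32) = -3/16)
(42*(-13))*l(-1) = (42*(-13))*(-3/16) = -546*(-3/16) = 819/8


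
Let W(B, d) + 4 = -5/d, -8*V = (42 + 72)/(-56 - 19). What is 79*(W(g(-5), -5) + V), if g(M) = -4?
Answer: -22199/100 ≈ -221.99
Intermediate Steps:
V = 19/100 (V = -(42 + 72)/(8*(-56 - 19)) = -57/(4*(-75)) = -57*(-1)/(4*75) = -1/8*(-38/25) = 19/100 ≈ 0.19000)
W(B, d) = -4 - 5/d
79*(W(g(-5), -5) + V) = 79*((-4 - 5/(-5)) + 19/100) = 79*((-4 - 5*(-1/5)) + 19/100) = 79*((-4 + 1) + 19/100) = 79*(-3 + 19/100) = 79*(-281/100) = -22199/100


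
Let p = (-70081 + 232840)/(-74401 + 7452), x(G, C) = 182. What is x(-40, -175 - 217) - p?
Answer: 12347477/66949 ≈ 184.43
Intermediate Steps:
p = -162759/66949 (p = 162759/(-66949) = 162759*(-1/66949) = -162759/66949 ≈ -2.4311)
x(-40, -175 - 217) - p = 182 - 1*(-162759/66949) = 182 + 162759/66949 = 12347477/66949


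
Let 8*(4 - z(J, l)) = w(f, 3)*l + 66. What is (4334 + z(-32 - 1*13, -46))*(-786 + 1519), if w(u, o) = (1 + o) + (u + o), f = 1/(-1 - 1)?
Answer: 25608821/8 ≈ 3.2011e+6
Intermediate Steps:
f = -1/2 (f = 1/(-2) = -1/2 ≈ -0.50000)
w(u, o) = 1 + u + 2*o (w(u, o) = (1 + o) + (o + u) = 1 + u + 2*o)
z(J, l) = -17/4 - 13*l/16 (z(J, l) = 4 - ((1 - 1/2 + 2*3)*l + 66)/8 = 4 - ((1 - 1/2 + 6)*l + 66)/8 = 4 - (13*l/2 + 66)/8 = 4 - (66 + 13*l/2)/8 = 4 + (-33/4 - 13*l/16) = -17/4 - 13*l/16)
(4334 + z(-32 - 1*13, -46))*(-786 + 1519) = (4334 + (-17/4 - 13/16*(-46)))*(-786 + 1519) = (4334 + (-17/4 + 299/8))*733 = (4334 + 265/8)*733 = (34937/8)*733 = 25608821/8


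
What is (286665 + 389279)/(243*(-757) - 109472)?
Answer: -675944/293423 ≈ -2.3036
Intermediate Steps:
(286665 + 389279)/(243*(-757) - 109472) = 675944/(-183951 - 109472) = 675944/(-293423) = 675944*(-1/293423) = -675944/293423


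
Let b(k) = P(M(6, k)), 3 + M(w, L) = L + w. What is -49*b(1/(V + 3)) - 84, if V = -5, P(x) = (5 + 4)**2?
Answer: -4053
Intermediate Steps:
M(w, L) = -3 + L + w (M(w, L) = -3 + (L + w) = -3 + L + w)
P(x) = 81 (P(x) = 9**2 = 81)
b(k) = 81
-49*b(1/(V + 3)) - 84 = -49*81 - 84 = -3969 - 84 = -4053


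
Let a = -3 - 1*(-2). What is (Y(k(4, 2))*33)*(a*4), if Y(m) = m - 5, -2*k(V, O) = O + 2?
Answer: 924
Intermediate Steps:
k(V, O) = -1 - O/2 (k(V, O) = -(O + 2)/2 = -(2 + O)/2 = -1 - O/2)
Y(m) = -5 + m
a = -1 (a = -3 + 2 = -1)
(Y(k(4, 2))*33)*(a*4) = ((-5 + (-1 - ½*2))*33)*(-1*4) = ((-5 + (-1 - 1))*33)*(-4) = ((-5 - 2)*33)*(-4) = -7*33*(-4) = -231*(-4) = 924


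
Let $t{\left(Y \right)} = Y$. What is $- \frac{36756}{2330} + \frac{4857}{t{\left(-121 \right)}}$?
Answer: $- \frac{7882143}{140965} \approx -55.916$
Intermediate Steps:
$- \frac{36756}{2330} + \frac{4857}{t{\left(-121 \right)}} = - \frac{36756}{2330} + \frac{4857}{-121} = \left(-36756\right) \frac{1}{2330} + 4857 \left(- \frac{1}{121}\right) = - \frac{18378}{1165} - \frac{4857}{121} = - \frac{7882143}{140965}$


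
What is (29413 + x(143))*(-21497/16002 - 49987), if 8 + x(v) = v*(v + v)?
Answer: -8033759535959/2286 ≈ -3.5143e+9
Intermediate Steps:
x(v) = -8 + 2*v² (x(v) = -8 + v*(v + v) = -8 + v*(2*v) = -8 + 2*v²)
(29413 + x(143))*(-21497/16002 - 49987) = (29413 + (-8 + 2*143²))*(-21497/16002 - 49987) = (29413 + (-8 + 2*20449))*(-21497*1/16002 - 49987) = (29413 + (-8 + 40898))*(-3071/2286 - 49987) = (29413 + 40890)*(-114273353/2286) = 70303*(-114273353/2286) = -8033759535959/2286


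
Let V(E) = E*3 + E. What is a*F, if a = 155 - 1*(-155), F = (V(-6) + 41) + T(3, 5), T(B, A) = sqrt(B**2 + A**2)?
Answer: 5270 + 310*sqrt(34) ≈ 7077.6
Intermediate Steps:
V(E) = 4*E (V(E) = 3*E + E = 4*E)
T(B, A) = sqrt(A**2 + B**2)
F = 17 + sqrt(34) (F = (4*(-6) + 41) + sqrt(5**2 + 3**2) = (-24 + 41) + sqrt(25 + 9) = 17 + sqrt(34) ≈ 22.831)
a = 310 (a = 155 + 155 = 310)
a*F = 310*(17 + sqrt(34)) = 5270 + 310*sqrt(34)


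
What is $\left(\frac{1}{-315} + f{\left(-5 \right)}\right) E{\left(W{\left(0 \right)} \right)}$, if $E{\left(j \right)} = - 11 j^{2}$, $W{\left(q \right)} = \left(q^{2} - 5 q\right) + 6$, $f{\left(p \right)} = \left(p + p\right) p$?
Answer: $- \frac{692956}{35} \approx -19799.0$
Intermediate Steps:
$f{\left(p \right)} = 2 p^{2}$ ($f{\left(p \right)} = 2 p p = 2 p^{2}$)
$W{\left(q \right)} = 6 + q^{2} - 5 q$
$\left(\frac{1}{-315} + f{\left(-5 \right)}\right) E{\left(W{\left(0 \right)} \right)} = \left(\frac{1}{-315} + 2 \left(-5\right)^{2}\right) \left(- 11 \left(6 + 0^{2} - 0\right)^{2}\right) = \left(- \frac{1}{315} + 2 \cdot 25\right) \left(- 11 \left(6 + 0 + 0\right)^{2}\right) = \left(- \frac{1}{315} + 50\right) \left(- 11 \cdot 6^{2}\right) = \frac{15749 \left(\left(-11\right) 36\right)}{315} = \frac{15749}{315} \left(-396\right) = - \frac{692956}{35}$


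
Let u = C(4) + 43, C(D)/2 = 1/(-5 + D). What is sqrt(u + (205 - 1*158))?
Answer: 2*sqrt(22) ≈ 9.3808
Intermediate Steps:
C(D) = 2/(-5 + D)
u = 41 (u = 2/(-5 + 4) + 43 = 2/(-1) + 43 = 2*(-1) + 43 = -2 + 43 = 41)
sqrt(u + (205 - 1*158)) = sqrt(41 + (205 - 1*158)) = sqrt(41 + (205 - 158)) = sqrt(41 + 47) = sqrt(88) = 2*sqrt(22)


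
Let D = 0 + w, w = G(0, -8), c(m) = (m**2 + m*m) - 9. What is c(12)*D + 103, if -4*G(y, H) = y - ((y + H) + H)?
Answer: -1013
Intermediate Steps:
G(y, H) = H/2 (G(y, H) = -(y - ((y + H) + H))/4 = -(y - ((H + y) + H))/4 = -(y - (y + 2*H))/4 = -(y + (-y - 2*H))/4 = -(-1)*H/2 = H/2)
c(m) = -9 + 2*m**2 (c(m) = (m**2 + m**2) - 9 = 2*m**2 - 9 = -9 + 2*m**2)
w = -4 (w = (1/2)*(-8) = -4)
D = -4 (D = 0 - 4 = -4)
c(12)*D + 103 = (-9 + 2*12**2)*(-4) + 103 = (-9 + 2*144)*(-4) + 103 = (-9 + 288)*(-4) + 103 = 279*(-4) + 103 = -1116 + 103 = -1013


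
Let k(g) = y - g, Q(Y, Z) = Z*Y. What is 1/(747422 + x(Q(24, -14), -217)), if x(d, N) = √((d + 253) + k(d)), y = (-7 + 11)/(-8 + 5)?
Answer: 2242266/1675918937497 - √2265/1675918937497 ≈ 1.3379e-6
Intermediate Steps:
Q(Y, Z) = Y*Z
y = -4/3 (y = 4/(-3) = 4*(-⅓) = -4/3 ≈ -1.3333)
k(g) = -4/3 - g
x(d, N) = √2265/3 (x(d, N) = √((d + 253) + (-4/3 - d)) = √((253 + d) + (-4/3 - d)) = √(755/3) = √2265/3)
1/(747422 + x(Q(24, -14), -217)) = 1/(747422 + √2265/3)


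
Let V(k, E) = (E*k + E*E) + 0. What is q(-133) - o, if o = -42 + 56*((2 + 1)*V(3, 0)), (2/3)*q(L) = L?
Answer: -315/2 ≈ -157.50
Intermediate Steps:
q(L) = 3*L/2
V(k, E) = E**2 + E*k (V(k, E) = (E*k + E**2) + 0 = (E**2 + E*k) + 0 = E**2 + E*k)
o = -42 (o = -42 + 56*((2 + 1)*(0*(0 + 3))) = -42 + 56*(3*(0*3)) = -42 + 56*(3*0) = -42 + 56*0 = -42 + 0 = -42)
q(-133) - o = (3/2)*(-133) - 1*(-42) = -399/2 + 42 = -315/2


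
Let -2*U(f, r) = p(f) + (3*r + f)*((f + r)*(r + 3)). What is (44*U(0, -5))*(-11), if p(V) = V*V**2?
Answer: -36300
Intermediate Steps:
p(V) = V**3
U(f, r) = -f**3/2 - (3 + r)*(f + r)*(f + 3*r)/2 (U(f, r) = -(f**3 + (3*r + f)*((f + r)*(r + 3)))/2 = -(f**3 + (f + 3*r)*((f + r)*(3 + r)))/2 = -(f**3 + (f + 3*r)*((3 + r)*(f + r)))/2 = -(f**3 + (3 + r)*(f + r)*(f + 3*r))/2 = -f**3/2 - (3 + r)*(f + r)*(f + 3*r)/2)
(44*U(0, -5))*(-11) = (44*(-9/2*(-5)**2 - 3/2*0**2 - 3/2*(-5)**3 - 1/2*0**3 - 6*0*(-5) - 2*0*(-5)**2 - 1/2*(-5)*0**2))*(-11) = (44*(-9/2*25 - 3/2*0 - 3/2*(-125) - 1/2*0 + 0 - 2*0*25 - 1/2*(-5)*0))*(-11) = (44*(-225/2 + 0 + 375/2 + 0 + 0 + 0 + 0))*(-11) = (44*75)*(-11) = 3300*(-11) = -36300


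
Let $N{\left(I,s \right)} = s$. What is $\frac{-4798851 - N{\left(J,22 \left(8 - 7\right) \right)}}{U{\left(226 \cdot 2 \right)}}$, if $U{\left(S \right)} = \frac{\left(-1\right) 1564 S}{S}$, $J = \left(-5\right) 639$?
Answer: $\frac{4798873}{1564} \approx 3068.3$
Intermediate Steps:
$J = -3195$
$U{\left(S \right)} = -1564$ ($U{\left(S \right)} = \frac{\left(-1564\right) S}{S} = -1564$)
$\frac{-4798851 - N{\left(J,22 \left(8 - 7\right) \right)}}{U{\left(226 \cdot 2 \right)}} = \frac{-4798851 - 22 \left(8 - 7\right)}{-1564} = \left(-4798851 - 22 \cdot 1\right) \left(- \frac{1}{1564}\right) = \left(-4798851 - 22\right) \left(- \frac{1}{1564}\right) = \left(-4798873\right) \left(- \frac{1}{1564}\right) = \frac{4798873}{1564}$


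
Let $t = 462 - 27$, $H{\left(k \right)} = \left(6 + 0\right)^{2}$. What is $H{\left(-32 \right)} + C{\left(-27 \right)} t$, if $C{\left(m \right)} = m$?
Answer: $-11709$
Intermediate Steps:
$H{\left(k \right)} = 36$ ($H{\left(k \right)} = 6^{2} = 36$)
$t = 435$ ($t = 462 - 27 = 435$)
$H{\left(-32 \right)} + C{\left(-27 \right)} t = 36 - 11745 = -11709$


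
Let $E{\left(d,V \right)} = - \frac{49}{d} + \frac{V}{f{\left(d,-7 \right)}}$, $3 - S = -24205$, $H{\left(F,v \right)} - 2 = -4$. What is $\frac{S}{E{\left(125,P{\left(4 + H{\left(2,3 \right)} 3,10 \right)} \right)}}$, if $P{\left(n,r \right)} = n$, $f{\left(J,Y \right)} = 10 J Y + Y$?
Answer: $- \frac{26498682000}{428843} \approx -61791.0$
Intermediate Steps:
$H{\left(F,v \right)} = -2$ ($H{\left(F,v \right)} = 2 - 4 = -2$)
$f{\left(J,Y \right)} = Y + 10 J Y$ ($f{\left(J,Y \right)} = 10 J Y + Y = Y + 10 J Y$)
$S = 24208$ ($S = 3 - -24205 = 3 + 24205 = 24208$)
$E{\left(d,V \right)} = - \frac{49}{d} + \frac{V}{-7 - 70 d}$ ($E{\left(d,V \right)} = - \frac{49}{d} + \frac{V}{\left(-7\right) \left(1 + 10 d\right)} = - \frac{49}{d} + \frac{V}{-7 - 70 d}$)
$\frac{S}{E{\left(125,P{\left(4 + H{\left(2,3 \right)} 3,10 \right)} \right)}} = \frac{24208}{\frac{1}{7} \cdot \frac{1}{125} \frac{1}{-1 - 1250} \left(343 + 3430 \cdot 125 + \left(4 - 6\right) 125\right)} = \frac{24208}{\frac{1}{7} \cdot \frac{1}{125} \frac{1}{-1 - 1250} \left(343 + 428750 + \left(4 - 6\right) 125\right)} = \frac{24208}{\frac{1}{7} \cdot \frac{1}{125} \frac{1}{-1251} \left(343 + 428750 - 250\right)} = \frac{24208}{\frac{1}{7} \cdot \frac{1}{125} \left(- \frac{1}{1251}\right) \left(343 + 428750 - 250\right)} = \frac{24208}{\frac{1}{7} \cdot \frac{1}{125} \left(- \frac{1}{1251}\right) 428843} = \frac{24208}{- \frac{428843}{1094625}} = 24208 \left(- \frac{1094625}{428843}\right) = - \frac{26498682000}{428843}$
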